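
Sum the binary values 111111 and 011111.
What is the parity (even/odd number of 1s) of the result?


111111 = 63
011111 = 31
Sum = 94 = 1011110
1s count = 5

odd parity (5 ones in 1011110)


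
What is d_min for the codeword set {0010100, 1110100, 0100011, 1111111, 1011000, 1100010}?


Comparing all pairs, minimum distance: 2
Can detect 1 errors, correct 0 errors

2


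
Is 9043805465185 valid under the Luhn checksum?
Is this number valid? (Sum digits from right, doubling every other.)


Luhn sum = 60
60 mod 10 = 0

Valid (Luhn sum mod 10 = 0)


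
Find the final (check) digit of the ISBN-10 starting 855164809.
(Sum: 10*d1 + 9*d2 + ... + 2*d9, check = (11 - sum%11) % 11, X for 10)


Weighted sum: 278
278 mod 11 = 3

Check digit: 8


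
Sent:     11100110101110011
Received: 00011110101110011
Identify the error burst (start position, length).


XOR: 11111000000000000

Burst at position 0, length 5


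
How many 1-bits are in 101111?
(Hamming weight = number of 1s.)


Counting 1s in 101111

5


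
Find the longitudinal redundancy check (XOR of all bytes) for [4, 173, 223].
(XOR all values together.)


XOR chain: 4 ^ 173 ^ 223 = 118

118


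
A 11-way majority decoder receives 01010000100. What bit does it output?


Ones: 3 out of 11
Threshold: 6

0 (3/11 voted 1)


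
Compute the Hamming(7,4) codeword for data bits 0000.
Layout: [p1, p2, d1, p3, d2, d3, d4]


Parity bits: p1=0, p2=0, p3=0

0000000


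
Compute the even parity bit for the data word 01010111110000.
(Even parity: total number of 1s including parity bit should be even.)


Number of 1s in data: 7
Parity bit: 1

1


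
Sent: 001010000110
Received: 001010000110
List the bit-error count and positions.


XOR: 000000000000

0 errors (received matches sent)


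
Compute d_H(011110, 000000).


XOR: 011110
Count of 1s: 4

4


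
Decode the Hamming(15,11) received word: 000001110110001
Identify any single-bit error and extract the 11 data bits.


Syndrome = 7: error at position 7

Data: 00100110001 (corrected bit 7)


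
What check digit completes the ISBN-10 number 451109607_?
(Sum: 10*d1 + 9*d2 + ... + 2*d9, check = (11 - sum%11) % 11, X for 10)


Weighted sum: 183
183 mod 11 = 7

Check digit: 4


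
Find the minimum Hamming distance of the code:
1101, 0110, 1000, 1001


Comparing all pairs, minimum distance: 1
Can detect 0 errors, correct 0 errors

1


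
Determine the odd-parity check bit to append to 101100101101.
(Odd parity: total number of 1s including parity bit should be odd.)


Number of 1s in data: 7
Parity bit: 0

0


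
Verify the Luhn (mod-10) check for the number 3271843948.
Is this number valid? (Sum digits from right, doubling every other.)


Luhn sum = 56
56 mod 10 = 6

Invalid (Luhn sum mod 10 = 6)


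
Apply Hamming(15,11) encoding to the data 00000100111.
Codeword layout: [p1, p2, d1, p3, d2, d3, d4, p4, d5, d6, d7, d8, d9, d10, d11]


Parity bits: p1=0, p2=1, p3=1, p4=0

010100000100111


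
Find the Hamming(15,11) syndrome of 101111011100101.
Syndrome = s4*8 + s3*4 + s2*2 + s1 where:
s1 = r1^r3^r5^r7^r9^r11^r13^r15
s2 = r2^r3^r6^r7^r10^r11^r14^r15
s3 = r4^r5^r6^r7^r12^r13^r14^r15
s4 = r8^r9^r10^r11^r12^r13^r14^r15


s1=0, s2=0, s3=1, s4=1

Syndrome = 12 (error at position 12)


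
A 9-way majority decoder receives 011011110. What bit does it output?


Ones: 6 out of 9
Threshold: 5

1 (6/9 voted 1)


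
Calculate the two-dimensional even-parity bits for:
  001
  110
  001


Row parities: 101
Column parities: 110

Row P: 101, Col P: 110, Corner: 0


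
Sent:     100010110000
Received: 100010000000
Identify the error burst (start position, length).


XOR: 000000110000

Burst at position 6, length 2


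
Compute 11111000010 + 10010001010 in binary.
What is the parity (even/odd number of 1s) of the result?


11111000010 = 1986
10010001010 = 1162
Sum = 3148 = 110001001100
1s count = 5

odd parity (5 ones in 110001001100)


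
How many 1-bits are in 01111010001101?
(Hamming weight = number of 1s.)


Counting 1s in 01111010001101

8


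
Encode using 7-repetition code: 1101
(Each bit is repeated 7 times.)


Each bit -> 7 copies

1111111111111100000001111111


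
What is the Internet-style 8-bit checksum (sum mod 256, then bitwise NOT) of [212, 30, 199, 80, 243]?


Sum = 764 mod 256 = 252
Complement = 3

3


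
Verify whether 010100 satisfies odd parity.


Number of 1s: 2

No, parity error (2 ones)


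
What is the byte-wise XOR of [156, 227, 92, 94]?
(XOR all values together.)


XOR chain: 156 ^ 227 ^ 92 ^ 94 = 125

125


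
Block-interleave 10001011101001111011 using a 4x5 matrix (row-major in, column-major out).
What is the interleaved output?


Matrix:
  10001
  01110
  10011
  11011
Read columns: 10110101010001111011

10110101010001111011


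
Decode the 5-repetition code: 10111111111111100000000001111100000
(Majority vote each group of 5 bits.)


Groups: 10111, 11111, 11111, 00000, 00000, 11111, 00000
Majority votes: 1110010

1110010


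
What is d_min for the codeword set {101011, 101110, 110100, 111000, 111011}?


Comparing all pairs, minimum distance: 1
Can detect 0 errors, correct 0 errors

1


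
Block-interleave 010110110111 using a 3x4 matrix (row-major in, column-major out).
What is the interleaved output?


Matrix:
  0101
  1011
  0111
Read columns: 010101011111

010101011111


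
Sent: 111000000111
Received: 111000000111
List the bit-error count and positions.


XOR: 000000000000

0 errors (received matches sent)


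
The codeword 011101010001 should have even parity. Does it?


Number of 1s: 6

Yes, parity is correct (6 ones)


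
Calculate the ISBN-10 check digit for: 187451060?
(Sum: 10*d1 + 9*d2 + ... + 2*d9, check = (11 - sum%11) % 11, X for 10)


Weighted sum: 219
219 mod 11 = 10

Check digit: 1


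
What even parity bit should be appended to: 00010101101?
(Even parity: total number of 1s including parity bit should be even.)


Number of 1s in data: 5
Parity bit: 1

1


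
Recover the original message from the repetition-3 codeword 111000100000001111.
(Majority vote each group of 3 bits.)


Groups: 111, 000, 100, 000, 001, 111
Majority votes: 100001

100001


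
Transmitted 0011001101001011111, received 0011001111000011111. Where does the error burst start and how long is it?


XOR: 0000000010001000000

Burst at position 8, length 5


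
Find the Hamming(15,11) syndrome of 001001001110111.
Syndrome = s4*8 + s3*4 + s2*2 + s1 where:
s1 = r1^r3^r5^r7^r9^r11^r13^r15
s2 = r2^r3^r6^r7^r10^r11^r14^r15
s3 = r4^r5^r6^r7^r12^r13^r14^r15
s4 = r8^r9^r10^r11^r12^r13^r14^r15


s1=1, s2=0, s3=0, s4=0

Syndrome = 1 (error at position 1)


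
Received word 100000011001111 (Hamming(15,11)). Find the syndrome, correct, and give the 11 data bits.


Syndrome = 0: no error detected

Data: 00001001111 (no errors)


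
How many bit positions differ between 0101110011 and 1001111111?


XOR: 1100001100
Count of 1s: 4

4


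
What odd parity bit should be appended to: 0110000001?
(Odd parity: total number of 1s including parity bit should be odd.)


Number of 1s in data: 3
Parity bit: 0

0


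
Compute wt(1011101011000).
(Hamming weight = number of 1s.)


Counting 1s in 1011101011000

7


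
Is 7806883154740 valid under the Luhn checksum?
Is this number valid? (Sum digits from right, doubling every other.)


Luhn sum = 65
65 mod 10 = 5

Invalid (Luhn sum mod 10 = 5)


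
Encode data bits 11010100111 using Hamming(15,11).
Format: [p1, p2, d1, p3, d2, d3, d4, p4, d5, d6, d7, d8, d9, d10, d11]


Parity bits: p1=1, p2=1, p3=1, p4=0

111110100100111


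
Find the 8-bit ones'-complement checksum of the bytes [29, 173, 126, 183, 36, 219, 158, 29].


Sum = 953 mod 256 = 185
Complement = 70

70


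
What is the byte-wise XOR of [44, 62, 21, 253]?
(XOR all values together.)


XOR chain: 44 ^ 62 ^ 21 ^ 253 = 250

250


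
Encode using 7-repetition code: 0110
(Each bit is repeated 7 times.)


Each bit -> 7 copies

0000000111111111111110000000


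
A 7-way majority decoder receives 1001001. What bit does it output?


Ones: 3 out of 7
Threshold: 4

0 (3/7 voted 1)


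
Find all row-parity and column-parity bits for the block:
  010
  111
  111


Row parities: 111
Column parities: 010

Row P: 111, Col P: 010, Corner: 1


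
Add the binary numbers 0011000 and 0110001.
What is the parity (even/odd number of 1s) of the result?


0011000 = 24
0110001 = 49
Sum = 73 = 1001001
1s count = 3

odd parity (3 ones in 1001001)


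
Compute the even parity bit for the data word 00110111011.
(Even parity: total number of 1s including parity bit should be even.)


Number of 1s in data: 7
Parity bit: 1

1


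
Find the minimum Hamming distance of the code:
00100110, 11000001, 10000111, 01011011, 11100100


Comparing all pairs, minimum distance: 3
Can detect 2 errors, correct 1 errors

3


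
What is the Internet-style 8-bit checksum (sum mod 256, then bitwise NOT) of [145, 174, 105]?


Sum = 424 mod 256 = 168
Complement = 87

87


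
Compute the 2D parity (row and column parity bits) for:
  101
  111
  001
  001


Row parities: 0111
Column parities: 010

Row P: 0111, Col P: 010, Corner: 1


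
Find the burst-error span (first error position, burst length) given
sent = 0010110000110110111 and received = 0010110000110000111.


XOR: 0000000000000110000

Burst at position 13, length 2


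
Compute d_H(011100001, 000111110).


XOR: 011011111
Count of 1s: 7

7


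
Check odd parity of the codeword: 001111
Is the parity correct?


Number of 1s: 4

No, parity error (4 ones)


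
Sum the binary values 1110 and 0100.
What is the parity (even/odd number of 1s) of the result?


1110 = 14
0100 = 4
Sum = 18 = 10010
1s count = 2

even parity (2 ones in 10010)


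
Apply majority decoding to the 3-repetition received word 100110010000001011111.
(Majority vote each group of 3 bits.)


Groups: 100, 110, 010, 000, 001, 011, 111
Majority votes: 0100011

0100011


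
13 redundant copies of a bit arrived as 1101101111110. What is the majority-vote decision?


Ones: 10 out of 13
Threshold: 7

1 (10/13 voted 1)


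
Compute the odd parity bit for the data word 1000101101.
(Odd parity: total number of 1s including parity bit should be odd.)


Number of 1s in data: 5
Parity bit: 0

0


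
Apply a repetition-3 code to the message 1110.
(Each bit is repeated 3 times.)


Each bit -> 3 copies

111111111000


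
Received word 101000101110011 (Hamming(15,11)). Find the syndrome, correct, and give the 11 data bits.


Syndrome = 12: error at position 12

Data: 10011111011 (corrected bit 12)


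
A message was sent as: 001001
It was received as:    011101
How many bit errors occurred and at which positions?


XOR: 010100

2 error(s) at position(s): 1, 3


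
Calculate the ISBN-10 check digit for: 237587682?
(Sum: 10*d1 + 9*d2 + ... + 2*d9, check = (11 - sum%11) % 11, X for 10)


Weighted sum: 273
273 mod 11 = 9

Check digit: 2


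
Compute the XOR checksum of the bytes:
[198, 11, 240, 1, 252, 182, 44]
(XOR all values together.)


XOR chain: 198 ^ 11 ^ 240 ^ 1 ^ 252 ^ 182 ^ 44 = 90

90


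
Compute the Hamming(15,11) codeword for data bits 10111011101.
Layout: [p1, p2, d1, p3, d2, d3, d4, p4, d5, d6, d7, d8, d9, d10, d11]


Parity bits: p1=0, p2=1, p3=1, p4=1

011101111011101


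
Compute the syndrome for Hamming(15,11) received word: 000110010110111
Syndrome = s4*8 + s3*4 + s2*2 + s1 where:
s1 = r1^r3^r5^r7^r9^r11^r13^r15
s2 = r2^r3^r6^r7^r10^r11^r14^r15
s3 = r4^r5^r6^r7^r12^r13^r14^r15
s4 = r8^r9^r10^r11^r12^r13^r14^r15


s1=0, s2=0, s3=1, s4=0

Syndrome = 4 (error at position 4)


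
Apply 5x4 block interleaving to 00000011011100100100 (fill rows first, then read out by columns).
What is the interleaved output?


Matrix:
  0000
  0011
  0111
  0010
  0100
Read columns: 00000001010111001100

00000001010111001100


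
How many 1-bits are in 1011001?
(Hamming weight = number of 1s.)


Counting 1s in 1011001

4


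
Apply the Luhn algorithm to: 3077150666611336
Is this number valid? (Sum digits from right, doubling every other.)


Luhn sum = 61
61 mod 10 = 1

Invalid (Luhn sum mod 10 = 1)


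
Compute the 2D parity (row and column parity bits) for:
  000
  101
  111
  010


Row parities: 0011
Column parities: 000

Row P: 0011, Col P: 000, Corner: 0


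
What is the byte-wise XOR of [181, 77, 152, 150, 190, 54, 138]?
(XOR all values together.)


XOR chain: 181 ^ 77 ^ 152 ^ 150 ^ 190 ^ 54 ^ 138 = 244

244


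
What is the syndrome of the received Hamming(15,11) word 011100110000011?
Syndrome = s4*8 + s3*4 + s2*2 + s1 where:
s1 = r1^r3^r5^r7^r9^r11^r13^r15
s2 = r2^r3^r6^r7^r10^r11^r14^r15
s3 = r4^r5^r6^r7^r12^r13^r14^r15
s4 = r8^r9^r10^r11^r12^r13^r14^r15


s1=1, s2=1, s3=0, s4=1

Syndrome = 11 (error at position 11)


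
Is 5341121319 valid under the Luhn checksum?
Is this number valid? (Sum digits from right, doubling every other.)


Luhn sum = 33
33 mod 10 = 3

Invalid (Luhn sum mod 10 = 3)


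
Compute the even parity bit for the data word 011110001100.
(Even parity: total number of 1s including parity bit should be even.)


Number of 1s in data: 6
Parity bit: 0

0


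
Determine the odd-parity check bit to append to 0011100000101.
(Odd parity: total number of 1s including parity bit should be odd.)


Number of 1s in data: 5
Parity bit: 0

0


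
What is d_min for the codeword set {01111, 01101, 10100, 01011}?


Comparing all pairs, minimum distance: 1
Can detect 0 errors, correct 0 errors

1


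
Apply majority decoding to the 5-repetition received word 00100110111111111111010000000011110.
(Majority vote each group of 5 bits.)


Groups: 00100, 11011, 11111, 11111, 01000, 00000, 11110
Majority votes: 0111001

0111001


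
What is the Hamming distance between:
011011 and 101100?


XOR: 110111
Count of 1s: 5

5


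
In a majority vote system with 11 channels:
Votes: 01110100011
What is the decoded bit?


Ones: 6 out of 11
Threshold: 6

1 (6/11 voted 1)


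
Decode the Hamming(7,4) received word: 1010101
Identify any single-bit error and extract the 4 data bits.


Syndrome = 0: no error detected

Data: 1101 (no errors)


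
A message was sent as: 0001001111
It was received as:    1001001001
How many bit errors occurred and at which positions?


XOR: 1000000110

3 error(s) at position(s): 0, 7, 8


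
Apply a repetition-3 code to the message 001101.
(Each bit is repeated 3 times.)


Each bit -> 3 copies

000000111111000111


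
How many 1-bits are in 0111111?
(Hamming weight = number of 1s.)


Counting 1s in 0111111

6


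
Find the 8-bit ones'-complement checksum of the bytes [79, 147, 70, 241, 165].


Sum = 702 mod 256 = 190
Complement = 65

65


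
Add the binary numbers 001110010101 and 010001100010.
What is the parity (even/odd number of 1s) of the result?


001110010101 = 917
010001100010 = 1122
Sum = 2039 = 11111110111
1s count = 10

even parity (10 ones in 11111110111)


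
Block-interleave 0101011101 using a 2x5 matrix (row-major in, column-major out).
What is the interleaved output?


Matrix:
  01010
  11101
Read columns: 0111011001

0111011001


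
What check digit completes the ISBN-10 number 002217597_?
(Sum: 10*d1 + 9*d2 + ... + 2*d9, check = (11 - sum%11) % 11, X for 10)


Weighted sum: 132
132 mod 11 = 0

Check digit: 0


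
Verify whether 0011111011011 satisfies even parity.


Number of 1s: 9

No, parity error (9 ones)


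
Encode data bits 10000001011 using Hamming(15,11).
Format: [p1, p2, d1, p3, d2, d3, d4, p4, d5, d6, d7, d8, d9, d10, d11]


Parity bits: p1=0, p2=1, p3=1, p4=1

011100010001011


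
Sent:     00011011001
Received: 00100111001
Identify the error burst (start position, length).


XOR: 00111100000

Burst at position 2, length 4


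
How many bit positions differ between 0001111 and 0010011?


XOR: 0011100
Count of 1s: 3

3


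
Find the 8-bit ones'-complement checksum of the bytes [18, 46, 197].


Sum = 261 mod 256 = 5
Complement = 250

250


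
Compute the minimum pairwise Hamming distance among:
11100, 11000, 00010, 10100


Comparing all pairs, minimum distance: 1
Can detect 0 errors, correct 0 errors

1


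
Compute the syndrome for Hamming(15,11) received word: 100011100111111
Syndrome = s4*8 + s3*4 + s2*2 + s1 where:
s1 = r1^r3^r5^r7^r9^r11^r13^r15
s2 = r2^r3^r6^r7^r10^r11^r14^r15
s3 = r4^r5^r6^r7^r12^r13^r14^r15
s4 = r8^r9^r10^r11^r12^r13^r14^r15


s1=0, s2=0, s3=1, s4=0

Syndrome = 4 (error at position 4)


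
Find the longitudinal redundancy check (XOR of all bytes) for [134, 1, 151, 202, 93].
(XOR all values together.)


XOR chain: 134 ^ 1 ^ 151 ^ 202 ^ 93 = 135

135


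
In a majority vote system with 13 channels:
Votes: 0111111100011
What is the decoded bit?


Ones: 9 out of 13
Threshold: 7

1 (9/13 voted 1)


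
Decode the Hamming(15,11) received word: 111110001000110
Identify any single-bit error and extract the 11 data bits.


Syndrome = 11: error at position 11

Data: 11001010110 (corrected bit 11)


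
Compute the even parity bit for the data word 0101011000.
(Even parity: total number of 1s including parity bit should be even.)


Number of 1s in data: 4
Parity bit: 0

0


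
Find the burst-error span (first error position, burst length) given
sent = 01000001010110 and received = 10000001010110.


XOR: 11000000000000

Burst at position 0, length 2


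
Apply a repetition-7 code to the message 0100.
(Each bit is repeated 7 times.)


Each bit -> 7 copies

0000000111111100000000000000


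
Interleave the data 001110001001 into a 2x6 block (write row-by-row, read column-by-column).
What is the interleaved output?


Matrix:
  001110
  001001
Read columns: 000011101001

000011101001


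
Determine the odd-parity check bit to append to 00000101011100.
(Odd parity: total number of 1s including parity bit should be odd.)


Number of 1s in data: 5
Parity bit: 0

0


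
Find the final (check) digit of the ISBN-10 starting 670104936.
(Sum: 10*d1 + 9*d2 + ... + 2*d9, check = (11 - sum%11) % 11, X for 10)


Weighted sum: 207
207 mod 11 = 9

Check digit: 2


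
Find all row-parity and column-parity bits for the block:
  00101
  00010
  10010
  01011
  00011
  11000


Row parities: 010100
Column parities: 00101

Row P: 010100, Col P: 00101, Corner: 0


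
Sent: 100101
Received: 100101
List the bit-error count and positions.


XOR: 000000

0 errors (received matches sent)


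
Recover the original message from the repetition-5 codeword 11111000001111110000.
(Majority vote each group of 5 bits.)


Groups: 11111, 00000, 11111, 10000
Majority votes: 1010

1010


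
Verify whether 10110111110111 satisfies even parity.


Number of 1s: 11

No, parity error (11 ones)


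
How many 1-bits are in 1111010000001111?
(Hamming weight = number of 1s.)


Counting 1s in 1111010000001111

9


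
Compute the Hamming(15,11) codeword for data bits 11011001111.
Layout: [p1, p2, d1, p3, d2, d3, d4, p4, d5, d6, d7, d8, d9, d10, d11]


Parity bits: p1=0, p2=0, p3=0, p4=1

001010111001111


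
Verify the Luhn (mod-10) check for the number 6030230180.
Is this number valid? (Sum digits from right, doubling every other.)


Luhn sum = 24
24 mod 10 = 4

Invalid (Luhn sum mod 10 = 4)


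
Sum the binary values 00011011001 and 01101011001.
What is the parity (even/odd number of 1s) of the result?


00011011001 = 217
01101011001 = 857
Sum = 1074 = 10000110010
1s count = 4

even parity (4 ones in 10000110010)


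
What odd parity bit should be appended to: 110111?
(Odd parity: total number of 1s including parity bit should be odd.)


Number of 1s in data: 5
Parity bit: 0

0


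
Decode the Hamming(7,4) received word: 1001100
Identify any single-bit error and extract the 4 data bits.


Syndrome = 0: no error detected

Data: 0100 (no errors)


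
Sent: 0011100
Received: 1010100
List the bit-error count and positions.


XOR: 1001000

2 error(s) at position(s): 0, 3


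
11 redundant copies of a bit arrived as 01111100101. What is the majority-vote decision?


Ones: 7 out of 11
Threshold: 6

1 (7/11 voted 1)


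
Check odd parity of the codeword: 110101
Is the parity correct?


Number of 1s: 4

No, parity error (4 ones)


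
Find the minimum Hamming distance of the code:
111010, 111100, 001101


Comparing all pairs, minimum distance: 2
Can detect 1 errors, correct 0 errors

2


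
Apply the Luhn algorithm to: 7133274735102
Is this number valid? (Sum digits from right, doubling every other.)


Luhn sum = 41
41 mod 10 = 1

Invalid (Luhn sum mod 10 = 1)


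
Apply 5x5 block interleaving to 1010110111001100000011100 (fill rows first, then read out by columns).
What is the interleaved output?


Matrix:
  10101
  10111
  00110
  00000
  11100
Read columns: 1100100001111010110011000

1100100001111010110011000


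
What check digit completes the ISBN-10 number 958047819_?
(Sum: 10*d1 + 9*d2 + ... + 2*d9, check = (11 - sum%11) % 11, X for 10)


Weighted sum: 311
311 mod 11 = 3

Check digit: 8


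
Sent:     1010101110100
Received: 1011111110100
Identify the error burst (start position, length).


XOR: 0001010000000

Burst at position 3, length 3


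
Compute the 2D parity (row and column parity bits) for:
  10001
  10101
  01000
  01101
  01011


Row parities: 01111
Column parities: 01010

Row P: 01111, Col P: 01010, Corner: 0


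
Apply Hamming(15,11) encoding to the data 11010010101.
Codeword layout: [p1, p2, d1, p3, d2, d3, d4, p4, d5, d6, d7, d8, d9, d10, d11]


Parity bits: p1=0, p2=0, p3=0, p4=1

001010110010101


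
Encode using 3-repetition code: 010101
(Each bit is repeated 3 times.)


Each bit -> 3 copies

000111000111000111


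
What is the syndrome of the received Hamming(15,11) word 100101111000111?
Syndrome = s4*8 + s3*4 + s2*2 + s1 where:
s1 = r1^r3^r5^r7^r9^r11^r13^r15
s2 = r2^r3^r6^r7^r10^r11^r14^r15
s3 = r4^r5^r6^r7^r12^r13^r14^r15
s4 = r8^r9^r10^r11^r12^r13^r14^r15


s1=1, s2=0, s3=0, s4=1

Syndrome = 9 (error at position 9)


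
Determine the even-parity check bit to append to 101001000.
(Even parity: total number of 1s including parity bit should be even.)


Number of 1s in data: 3
Parity bit: 1

1


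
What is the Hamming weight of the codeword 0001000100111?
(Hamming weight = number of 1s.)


Counting 1s in 0001000100111

5


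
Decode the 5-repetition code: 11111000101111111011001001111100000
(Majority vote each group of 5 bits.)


Groups: 11111, 00010, 11111, 11011, 00100, 11111, 00000
Majority votes: 1011010

1011010


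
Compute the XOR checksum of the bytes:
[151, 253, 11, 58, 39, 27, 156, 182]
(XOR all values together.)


XOR chain: 151 ^ 253 ^ 11 ^ 58 ^ 39 ^ 27 ^ 156 ^ 182 = 77

77


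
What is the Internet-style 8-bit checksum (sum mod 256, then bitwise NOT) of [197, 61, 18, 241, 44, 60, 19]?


Sum = 640 mod 256 = 128
Complement = 127

127


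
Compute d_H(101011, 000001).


XOR: 101010
Count of 1s: 3

3


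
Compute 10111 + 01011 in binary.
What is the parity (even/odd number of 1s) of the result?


10111 = 23
01011 = 11
Sum = 34 = 100010
1s count = 2

even parity (2 ones in 100010)


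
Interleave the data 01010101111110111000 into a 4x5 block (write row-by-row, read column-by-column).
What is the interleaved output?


Matrix:
  01010
  10111
  11101
  11000
Read columns: 01111011011011000110

01111011011011000110


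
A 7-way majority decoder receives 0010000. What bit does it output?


Ones: 1 out of 7
Threshold: 4

0 (1/7 voted 1)


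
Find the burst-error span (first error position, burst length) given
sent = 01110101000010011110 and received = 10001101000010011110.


XOR: 11111000000000000000

Burst at position 0, length 5


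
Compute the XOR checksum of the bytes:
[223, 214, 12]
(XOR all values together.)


XOR chain: 223 ^ 214 ^ 12 = 5

5


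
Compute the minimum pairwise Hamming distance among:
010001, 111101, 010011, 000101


Comparing all pairs, minimum distance: 1
Can detect 0 errors, correct 0 errors

1


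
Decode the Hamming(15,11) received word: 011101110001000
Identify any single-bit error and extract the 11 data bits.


Syndrome = 0: no error detected

Data: 10110001000 (no errors)


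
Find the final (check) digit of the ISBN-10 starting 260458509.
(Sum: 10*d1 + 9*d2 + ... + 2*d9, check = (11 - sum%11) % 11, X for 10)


Weighted sum: 210
210 mod 11 = 1

Check digit: X


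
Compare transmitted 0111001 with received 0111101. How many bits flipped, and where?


XOR: 0000100

1 error(s) at position(s): 4


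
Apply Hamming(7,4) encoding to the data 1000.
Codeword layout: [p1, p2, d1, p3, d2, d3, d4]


Parity bits: p1=1, p2=1, p3=0

1110000


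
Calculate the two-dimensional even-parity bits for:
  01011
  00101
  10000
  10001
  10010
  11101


Row parities: 101000
Column parities: 00000

Row P: 101000, Col P: 00000, Corner: 0


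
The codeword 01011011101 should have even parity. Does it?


Number of 1s: 7

No, parity error (7 ones)


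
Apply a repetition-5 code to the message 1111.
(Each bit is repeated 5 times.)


Each bit -> 5 copies

11111111111111111111


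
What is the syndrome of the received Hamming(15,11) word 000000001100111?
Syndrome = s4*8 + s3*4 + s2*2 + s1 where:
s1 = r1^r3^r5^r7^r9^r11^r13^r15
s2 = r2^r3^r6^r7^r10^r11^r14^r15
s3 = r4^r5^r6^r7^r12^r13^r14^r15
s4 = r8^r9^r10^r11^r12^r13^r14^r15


s1=1, s2=1, s3=1, s4=1

Syndrome = 15 (error at position 15)


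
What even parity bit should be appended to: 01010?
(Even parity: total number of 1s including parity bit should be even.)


Number of 1s in data: 2
Parity bit: 0

0


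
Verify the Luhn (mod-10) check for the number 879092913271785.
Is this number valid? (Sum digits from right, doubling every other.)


Luhn sum = 81
81 mod 10 = 1

Invalid (Luhn sum mod 10 = 1)


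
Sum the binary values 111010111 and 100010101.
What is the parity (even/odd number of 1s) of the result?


111010111 = 471
100010101 = 277
Sum = 748 = 1011101100
1s count = 6

even parity (6 ones in 1011101100)


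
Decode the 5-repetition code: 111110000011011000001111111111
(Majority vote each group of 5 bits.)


Groups: 11111, 00000, 11011, 00000, 11111, 11111
Majority votes: 101011

101011


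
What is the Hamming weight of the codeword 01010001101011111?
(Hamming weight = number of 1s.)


Counting 1s in 01010001101011111

10


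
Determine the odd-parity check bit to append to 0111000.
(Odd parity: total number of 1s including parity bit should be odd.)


Number of 1s in data: 3
Parity bit: 0

0


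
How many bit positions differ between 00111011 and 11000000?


XOR: 11111011
Count of 1s: 7

7


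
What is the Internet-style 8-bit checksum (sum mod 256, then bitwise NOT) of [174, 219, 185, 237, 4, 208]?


Sum = 1027 mod 256 = 3
Complement = 252

252


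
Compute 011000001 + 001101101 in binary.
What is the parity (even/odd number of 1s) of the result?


011000001 = 193
001101101 = 109
Sum = 302 = 100101110
1s count = 5

odd parity (5 ones in 100101110)


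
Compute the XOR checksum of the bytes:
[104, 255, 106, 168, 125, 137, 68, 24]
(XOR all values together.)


XOR chain: 104 ^ 255 ^ 106 ^ 168 ^ 125 ^ 137 ^ 68 ^ 24 = 253

253


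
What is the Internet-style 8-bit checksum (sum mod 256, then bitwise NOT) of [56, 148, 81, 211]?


Sum = 496 mod 256 = 240
Complement = 15

15


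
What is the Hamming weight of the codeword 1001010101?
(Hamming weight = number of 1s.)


Counting 1s in 1001010101

5


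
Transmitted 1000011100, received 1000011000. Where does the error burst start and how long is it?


XOR: 0000000100

Burst at position 7, length 1


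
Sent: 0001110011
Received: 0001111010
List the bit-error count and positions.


XOR: 0000001001

2 error(s) at position(s): 6, 9


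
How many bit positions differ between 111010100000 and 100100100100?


XOR: 011110000100
Count of 1s: 5

5


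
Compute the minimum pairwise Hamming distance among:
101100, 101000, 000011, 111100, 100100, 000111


Comparing all pairs, minimum distance: 1
Can detect 0 errors, correct 0 errors

1


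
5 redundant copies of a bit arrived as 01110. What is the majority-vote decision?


Ones: 3 out of 5
Threshold: 3

1 (3/5 voted 1)


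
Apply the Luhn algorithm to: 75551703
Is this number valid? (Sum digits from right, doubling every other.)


Luhn sum = 28
28 mod 10 = 8

Invalid (Luhn sum mod 10 = 8)


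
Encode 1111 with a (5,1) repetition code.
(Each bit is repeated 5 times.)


Each bit -> 5 copies

11111111111111111111


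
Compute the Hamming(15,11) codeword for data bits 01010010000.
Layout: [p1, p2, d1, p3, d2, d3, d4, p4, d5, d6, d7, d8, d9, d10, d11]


Parity bits: p1=1, p2=0, p3=0, p4=1

100010110010000


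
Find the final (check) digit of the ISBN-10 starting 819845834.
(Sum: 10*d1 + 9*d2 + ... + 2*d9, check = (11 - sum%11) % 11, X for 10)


Weighted sum: 315
315 mod 11 = 7

Check digit: 4


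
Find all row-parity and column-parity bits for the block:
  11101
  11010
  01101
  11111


Row parities: 0111
Column parities: 10101

Row P: 0111, Col P: 10101, Corner: 1


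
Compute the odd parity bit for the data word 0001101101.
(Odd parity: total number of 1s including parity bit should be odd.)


Number of 1s in data: 5
Parity bit: 0

0


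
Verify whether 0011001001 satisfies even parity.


Number of 1s: 4

Yes, parity is correct (4 ones)


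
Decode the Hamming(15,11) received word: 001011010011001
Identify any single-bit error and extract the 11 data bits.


Syndrome = 0: no error detected

Data: 11100011001 (no errors)


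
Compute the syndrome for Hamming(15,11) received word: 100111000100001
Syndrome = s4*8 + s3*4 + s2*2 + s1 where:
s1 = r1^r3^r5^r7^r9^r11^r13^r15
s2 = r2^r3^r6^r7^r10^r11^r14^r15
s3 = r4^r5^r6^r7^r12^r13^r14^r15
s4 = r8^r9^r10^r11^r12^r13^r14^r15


s1=1, s2=1, s3=0, s4=0

Syndrome = 3 (error at position 3)


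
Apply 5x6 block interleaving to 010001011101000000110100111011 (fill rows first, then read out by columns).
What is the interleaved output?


Matrix:
  010001
  011101
  000000
  110100
  111011
Read columns: 000111101101001010100000111001

000111101101001010100000111001


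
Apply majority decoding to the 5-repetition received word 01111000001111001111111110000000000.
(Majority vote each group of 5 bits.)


Groups: 01111, 00000, 11110, 01111, 11111, 00000, 00000
Majority votes: 1011100

1011100


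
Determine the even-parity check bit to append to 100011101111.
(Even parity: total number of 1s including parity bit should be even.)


Number of 1s in data: 8
Parity bit: 0

0


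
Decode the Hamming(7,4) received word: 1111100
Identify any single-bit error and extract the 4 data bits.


Syndrome = 1: error at position 1

Data: 1100 (corrected bit 1)


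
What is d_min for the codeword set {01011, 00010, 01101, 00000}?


Comparing all pairs, minimum distance: 1
Can detect 0 errors, correct 0 errors

1


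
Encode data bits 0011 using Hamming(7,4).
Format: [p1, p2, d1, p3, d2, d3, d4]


Parity bits: p1=1, p2=0, p3=0

1000011


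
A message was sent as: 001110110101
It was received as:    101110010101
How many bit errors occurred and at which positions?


XOR: 100000100000

2 error(s) at position(s): 0, 6


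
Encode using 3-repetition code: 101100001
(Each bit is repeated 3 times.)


Each bit -> 3 copies

111000111111000000000000111


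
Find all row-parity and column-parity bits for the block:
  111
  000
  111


Row parities: 101
Column parities: 000

Row P: 101, Col P: 000, Corner: 0


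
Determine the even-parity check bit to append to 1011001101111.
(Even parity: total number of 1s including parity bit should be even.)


Number of 1s in data: 9
Parity bit: 1

1


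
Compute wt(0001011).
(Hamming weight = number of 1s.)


Counting 1s in 0001011

3


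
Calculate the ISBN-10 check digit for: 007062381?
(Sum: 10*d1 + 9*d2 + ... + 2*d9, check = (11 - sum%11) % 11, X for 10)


Weighted sum: 140
140 mod 11 = 8

Check digit: 3


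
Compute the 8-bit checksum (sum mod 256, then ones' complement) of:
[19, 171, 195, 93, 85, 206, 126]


Sum = 895 mod 256 = 127
Complement = 128

128


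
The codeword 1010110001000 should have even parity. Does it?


Number of 1s: 5

No, parity error (5 ones)


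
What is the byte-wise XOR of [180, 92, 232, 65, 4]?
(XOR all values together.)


XOR chain: 180 ^ 92 ^ 232 ^ 65 ^ 4 = 69

69


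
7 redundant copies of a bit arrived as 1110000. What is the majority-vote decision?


Ones: 3 out of 7
Threshold: 4

0 (3/7 voted 1)


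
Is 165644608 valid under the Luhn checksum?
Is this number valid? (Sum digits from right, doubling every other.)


Luhn sum = 38
38 mod 10 = 8

Invalid (Luhn sum mod 10 = 8)


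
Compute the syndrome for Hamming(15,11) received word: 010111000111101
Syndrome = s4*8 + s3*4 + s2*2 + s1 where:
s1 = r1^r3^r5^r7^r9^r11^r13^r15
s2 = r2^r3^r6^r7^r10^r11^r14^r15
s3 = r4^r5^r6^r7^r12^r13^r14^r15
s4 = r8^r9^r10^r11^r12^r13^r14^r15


s1=0, s2=1, s3=0, s4=1

Syndrome = 10 (error at position 10)


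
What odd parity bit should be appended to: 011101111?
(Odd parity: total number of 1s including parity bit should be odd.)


Number of 1s in data: 7
Parity bit: 0

0


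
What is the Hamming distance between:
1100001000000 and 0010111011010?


XOR: 1110110011010
Count of 1s: 8

8


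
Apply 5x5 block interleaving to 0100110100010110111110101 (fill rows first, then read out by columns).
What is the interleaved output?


Matrix:
  01001
  10100
  01011
  01111
  10101
Read columns: 0100110110010110011010111

0100110110010110011010111


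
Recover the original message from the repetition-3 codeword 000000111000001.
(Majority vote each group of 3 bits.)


Groups: 000, 000, 111, 000, 001
Majority votes: 00100

00100


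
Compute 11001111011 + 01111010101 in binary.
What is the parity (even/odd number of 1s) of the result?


11001111011 = 1659
01111010101 = 981
Sum = 2640 = 101001010000
1s count = 4

even parity (4 ones in 101001010000)


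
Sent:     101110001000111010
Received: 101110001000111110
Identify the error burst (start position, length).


XOR: 000000000000000100

Burst at position 15, length 1


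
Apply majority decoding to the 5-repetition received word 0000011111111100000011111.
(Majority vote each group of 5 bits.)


Groups: 00000, 11111, 11110, 00000, 11111
Majority votes: 01101

01101


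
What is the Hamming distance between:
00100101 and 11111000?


XOR: 11011101
Count of 1s: 6

6


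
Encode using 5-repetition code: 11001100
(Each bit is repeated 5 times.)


Each bit -> 5 copies

1111111111000000000011111111110000000000


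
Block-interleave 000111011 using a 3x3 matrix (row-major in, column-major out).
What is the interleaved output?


Matrix:
  000
  111
  011
Read columns: 010011011

010011011


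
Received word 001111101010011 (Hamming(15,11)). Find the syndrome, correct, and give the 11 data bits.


Syndrome = 0: no error detected

Data: 11111010011 (no errors)


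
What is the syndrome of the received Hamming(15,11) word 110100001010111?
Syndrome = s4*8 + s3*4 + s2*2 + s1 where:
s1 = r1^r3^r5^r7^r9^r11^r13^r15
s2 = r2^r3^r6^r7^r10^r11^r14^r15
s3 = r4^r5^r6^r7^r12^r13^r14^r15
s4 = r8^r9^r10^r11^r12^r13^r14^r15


s1=1, s2=0, s3=0, s4=1

Syndrome = 9 (error at position 9)


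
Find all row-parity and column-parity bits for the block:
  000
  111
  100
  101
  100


Row parities: 01101
Column parities: 010

Row P: 01101, Col P: 010, Corner: 1


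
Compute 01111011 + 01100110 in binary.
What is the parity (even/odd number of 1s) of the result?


01111011 = 123
01100110 = 102
Sum = 225 = 11100001
1s count = 4

even parity (4 ones in 11100001)


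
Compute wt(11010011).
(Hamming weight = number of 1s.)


Counting 1s in 11010011

5


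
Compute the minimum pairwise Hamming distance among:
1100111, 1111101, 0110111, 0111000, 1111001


Comparing all pairs, minimum distance: 1
Can detect 0 errors, correct 0 errors

1


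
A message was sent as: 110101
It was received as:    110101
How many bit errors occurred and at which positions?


XOR: 000000

0 errors (received matches sent)


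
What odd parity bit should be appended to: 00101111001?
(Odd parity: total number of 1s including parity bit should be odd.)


Number of 1s in data: 6
Parity bit: 1

1


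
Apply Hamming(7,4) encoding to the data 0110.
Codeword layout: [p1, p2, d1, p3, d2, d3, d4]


Parity bits: p1=1, p2=1, p3=0

1100110


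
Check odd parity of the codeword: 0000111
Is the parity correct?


Number of 1s: 3

Yes, parity is correct (3 ones)


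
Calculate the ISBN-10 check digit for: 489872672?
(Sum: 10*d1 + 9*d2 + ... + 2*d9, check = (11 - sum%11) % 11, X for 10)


Weighted sum: 341
341 mod 11 = 0

Check digit: 0


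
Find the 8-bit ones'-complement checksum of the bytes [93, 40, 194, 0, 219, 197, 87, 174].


Sum = 1004 mod 256 = 236
Complement = 19

19


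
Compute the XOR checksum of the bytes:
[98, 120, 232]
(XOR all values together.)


XOR chain: 98 ^ 120 ^ 232 = 242

242


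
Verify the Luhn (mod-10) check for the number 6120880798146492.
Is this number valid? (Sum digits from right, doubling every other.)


Luhn sum = 71
71 mod 10 = 1

Invalid (Luhn sum mod 10 = 1)


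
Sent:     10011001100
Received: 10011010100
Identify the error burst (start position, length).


XOR: 00000011000

Burst at position 6, length 2


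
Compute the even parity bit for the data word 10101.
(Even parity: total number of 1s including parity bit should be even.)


Number of 1s in data: 3
Parity bit: 1

1


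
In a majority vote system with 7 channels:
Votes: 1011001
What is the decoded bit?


Ones: 4 out of 7
Threshold: 4

1 (4/7 voted 1)


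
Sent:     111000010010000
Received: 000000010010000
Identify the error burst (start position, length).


XOR: 111000000000000

Burst at position 0, length 3


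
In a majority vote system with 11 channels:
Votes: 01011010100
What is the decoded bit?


Ones: 5 out of 11
Threshold: 6

0 (5/11 voted 1)


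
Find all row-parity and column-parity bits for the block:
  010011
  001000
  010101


Row parities: 111
Column parities: 001110

Row P: 111, Col P: 001110, Corner: 1


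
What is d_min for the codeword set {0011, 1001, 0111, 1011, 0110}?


Comparing all pairs, minimum distance: 1
Can detect 0 errors, correct 0 errors

1


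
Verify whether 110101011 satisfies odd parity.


Number of 1s: 6

No, parity error (6 ones)


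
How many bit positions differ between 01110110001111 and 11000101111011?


XOR: 10110011110100
Count of 1s: 8

8


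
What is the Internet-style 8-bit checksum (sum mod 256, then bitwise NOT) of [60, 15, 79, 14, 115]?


Sum = 283 mod 256 = 27
Complement = 228

228


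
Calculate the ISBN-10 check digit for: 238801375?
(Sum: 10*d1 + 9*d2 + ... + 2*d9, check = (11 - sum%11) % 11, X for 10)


Weighted sum: 215
215 mod 11 = 6

Check digit: 5
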